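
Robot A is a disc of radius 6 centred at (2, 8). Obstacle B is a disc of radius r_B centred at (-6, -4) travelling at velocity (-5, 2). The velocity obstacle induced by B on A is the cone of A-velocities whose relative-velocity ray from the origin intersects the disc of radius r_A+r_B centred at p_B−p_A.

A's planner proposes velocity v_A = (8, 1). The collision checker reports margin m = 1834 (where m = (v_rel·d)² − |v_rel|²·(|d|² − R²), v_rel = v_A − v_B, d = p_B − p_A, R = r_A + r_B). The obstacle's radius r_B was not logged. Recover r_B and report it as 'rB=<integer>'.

m = 1834
d = (-8, -12);  v_rel = (13, -1),  |v_rel|² = 170
v_rel×d = (13)·(-12) − (-1)·(-8) = -164
since m = R²·170 − (-164)²:  R² = (26896 + 1834) / 170 = 169
R = √169 = 13  ⇒  r_B = 13 − 6 = 7

rB=7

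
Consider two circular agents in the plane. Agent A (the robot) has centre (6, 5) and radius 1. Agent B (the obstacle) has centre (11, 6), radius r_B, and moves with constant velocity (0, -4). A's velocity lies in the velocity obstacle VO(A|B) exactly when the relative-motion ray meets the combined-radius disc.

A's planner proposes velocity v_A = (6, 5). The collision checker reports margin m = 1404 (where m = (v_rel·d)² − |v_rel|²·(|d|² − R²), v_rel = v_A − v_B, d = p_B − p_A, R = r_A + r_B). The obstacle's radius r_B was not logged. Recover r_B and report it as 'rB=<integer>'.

m = 1404
d = (5, 1);  v_rel = (6, 9),  |v_rel|² = 117
v_rel×d = (6)·(1) − (9)·(5) = -39
since m = R²·117 − (-39)²:  R² = (1521 + 1404) / 117 = 25
R = √25 = 5  ⇒  r_B = 5 − 1 = 4

rB=4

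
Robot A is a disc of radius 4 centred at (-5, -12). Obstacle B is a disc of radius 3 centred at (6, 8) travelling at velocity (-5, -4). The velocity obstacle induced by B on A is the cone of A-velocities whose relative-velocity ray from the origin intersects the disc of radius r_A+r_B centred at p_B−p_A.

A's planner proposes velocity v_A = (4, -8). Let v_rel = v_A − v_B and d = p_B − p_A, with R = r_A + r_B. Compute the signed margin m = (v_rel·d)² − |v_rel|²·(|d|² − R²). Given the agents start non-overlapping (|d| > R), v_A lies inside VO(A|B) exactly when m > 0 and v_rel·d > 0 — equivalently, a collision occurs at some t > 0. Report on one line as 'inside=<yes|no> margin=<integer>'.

d = (11, 20),  |d|² = 521;  R = 4+3 = 7,  c = 521−7² = 472
v_rel = (9, -4),  |v_rel|² = 97;  v_rel·d = (9)·(11) + (-4)·(20) = 19
97·t² − 38·t + 472 = 0  ⇒  m = 19² − 97·472 = -45423
m = -45423 < 0,  v_rel·d = 19 > 0  ⇒  outside

inside=no margin=-45423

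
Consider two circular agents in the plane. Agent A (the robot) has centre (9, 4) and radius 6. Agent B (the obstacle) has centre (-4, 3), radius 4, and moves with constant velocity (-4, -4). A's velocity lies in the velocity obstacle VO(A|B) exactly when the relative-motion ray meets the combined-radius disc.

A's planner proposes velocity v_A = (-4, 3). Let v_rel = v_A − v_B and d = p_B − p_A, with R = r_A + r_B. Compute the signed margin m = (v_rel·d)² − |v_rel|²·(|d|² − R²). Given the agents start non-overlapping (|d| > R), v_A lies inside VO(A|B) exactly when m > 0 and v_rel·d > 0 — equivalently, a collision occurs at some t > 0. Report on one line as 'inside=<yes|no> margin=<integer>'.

d = (-13, -1),  |d|² = 170;  R = 6+4 = 10,  c = 170−10² = 70
v_rel = (0, 7),  |v_rel|² = 49;  v_rel·d = (0)·(-13) + (7)·(-1) = -7
49·t² + 14·t + 70 = 0  ⇒  m = (-7)² − 49·70 = -3381
m = -3381 < 0,  v_rel·d = -7 < 0  ⇒  outside

inside=no margin=-3381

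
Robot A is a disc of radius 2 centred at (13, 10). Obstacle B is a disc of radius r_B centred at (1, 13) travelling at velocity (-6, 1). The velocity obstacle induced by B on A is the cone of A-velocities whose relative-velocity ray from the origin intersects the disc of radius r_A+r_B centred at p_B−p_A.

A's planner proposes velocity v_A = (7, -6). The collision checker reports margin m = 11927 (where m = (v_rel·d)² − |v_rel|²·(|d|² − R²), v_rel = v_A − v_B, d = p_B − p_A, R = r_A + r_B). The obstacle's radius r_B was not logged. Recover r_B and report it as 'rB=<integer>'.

m = 11927
d = (-12, 3);  v_rel = (13, -7),  |v_rel|² = 218
v_rel×d = (13)·(3) − (-7)·(-12) = -45
since m = R²·218 − (-45)²:  R² = (2025 + 11927) / 218 = 64
R = √64 = 8  ⇒  r_B = 8 − 2 = 6

rB=6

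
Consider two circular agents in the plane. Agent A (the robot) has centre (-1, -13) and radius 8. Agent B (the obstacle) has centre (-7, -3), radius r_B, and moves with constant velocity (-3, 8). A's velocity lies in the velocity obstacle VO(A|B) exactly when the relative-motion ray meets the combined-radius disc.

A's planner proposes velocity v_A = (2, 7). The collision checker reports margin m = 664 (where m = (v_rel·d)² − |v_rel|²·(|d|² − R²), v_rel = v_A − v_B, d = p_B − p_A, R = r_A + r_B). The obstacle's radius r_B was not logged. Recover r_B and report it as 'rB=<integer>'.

m = 664
d = (-6, 10);  v_rel = (5, -1),  |v_rel|² = 26
v_rel×d = (5)·(10) − (-1)·(-6) = 44
since m = R²·26 − 44²:  R² = (1936 + 664) / 26 = 100
R = √100 = 10  ⇒  r_B = 10 − 8 = 2

rB=2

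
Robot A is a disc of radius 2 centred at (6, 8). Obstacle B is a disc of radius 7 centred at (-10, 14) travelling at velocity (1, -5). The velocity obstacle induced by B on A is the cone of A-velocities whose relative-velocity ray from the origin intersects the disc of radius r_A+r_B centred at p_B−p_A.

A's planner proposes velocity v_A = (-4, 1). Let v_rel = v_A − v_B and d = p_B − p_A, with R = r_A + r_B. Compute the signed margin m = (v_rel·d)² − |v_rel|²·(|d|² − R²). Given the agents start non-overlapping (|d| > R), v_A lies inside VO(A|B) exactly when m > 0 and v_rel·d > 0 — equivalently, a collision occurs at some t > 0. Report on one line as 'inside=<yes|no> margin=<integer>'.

d = (-16, 6),  |d|² = 292;  R = 2+7 = 9,  c = 292−9² = 211
v_rel = (-5, 6),  |v_rel|² = 61;  v_rel·d = (-5)·(-16) + (6)·(6) = 116
61·t² − 232·t + 211 = 0  ⇒  m = 116² − 61·211 = 585
m = 585 > 0,  v_rel·d = 116 > 0  ⇒  inside

inside=yes margin=585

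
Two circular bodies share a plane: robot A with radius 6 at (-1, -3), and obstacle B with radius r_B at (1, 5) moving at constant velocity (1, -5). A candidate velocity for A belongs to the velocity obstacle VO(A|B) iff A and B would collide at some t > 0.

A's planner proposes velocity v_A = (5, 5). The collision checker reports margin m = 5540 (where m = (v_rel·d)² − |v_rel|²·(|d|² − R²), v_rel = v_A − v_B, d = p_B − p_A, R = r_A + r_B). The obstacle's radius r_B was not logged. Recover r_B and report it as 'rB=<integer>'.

m = 5540
d = (2, 8);  v_rel = (4, 10),  |v_rel|² = 116
v_rel×d = (4)·(8) − (10)·(2) = 12
since m = R²·116 − 12²:  R² = (144 + 5540) / 116 = 49
R = √49 = 7  ⇒  r_B = 7 − 6 = 1

rB=1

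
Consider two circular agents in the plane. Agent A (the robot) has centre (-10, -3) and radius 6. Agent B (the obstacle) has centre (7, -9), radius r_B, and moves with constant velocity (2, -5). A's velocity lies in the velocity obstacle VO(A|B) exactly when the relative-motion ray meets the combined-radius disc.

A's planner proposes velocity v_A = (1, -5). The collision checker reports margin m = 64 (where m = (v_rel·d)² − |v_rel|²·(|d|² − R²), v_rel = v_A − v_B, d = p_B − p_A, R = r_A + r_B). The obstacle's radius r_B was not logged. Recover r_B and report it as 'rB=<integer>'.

m = 64
d = (17, -6);  v_rel = (-1, 0),  |v_rel|² = 1
v_rel×d = (-1)·(-6) − (0)·(17) = 6
since m = R²·1 − 6²:  R² = (36 + 64) / 1 = 100
R = √100 = 10  ⇒  r_B = 10 − 6 = 4

rB=4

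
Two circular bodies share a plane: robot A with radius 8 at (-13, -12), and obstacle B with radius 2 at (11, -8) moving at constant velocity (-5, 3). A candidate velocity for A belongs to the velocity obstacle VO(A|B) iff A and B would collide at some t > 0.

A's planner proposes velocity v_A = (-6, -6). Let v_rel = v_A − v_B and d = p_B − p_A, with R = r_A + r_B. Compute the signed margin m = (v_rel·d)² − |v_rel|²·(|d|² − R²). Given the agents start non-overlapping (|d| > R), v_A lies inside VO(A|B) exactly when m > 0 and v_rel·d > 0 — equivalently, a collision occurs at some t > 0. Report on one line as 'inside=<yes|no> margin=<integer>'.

d = (24, 4),  |d|² = 592;  R = 8+2 = 10,  c = 592−10² = 492
v_rel = (-1, -9),  |v_rel|² = 82;  v_rel·d = (-1)·(24) + (-9)·(4) = -60
82·t² + 120·t + 492 = 0  ⇒  m = (-60)² − 82·492 = -36744
m = -36744 < 0,  v_rel·d = -60 < 0  ⇒  outside

inside=no margin=-36744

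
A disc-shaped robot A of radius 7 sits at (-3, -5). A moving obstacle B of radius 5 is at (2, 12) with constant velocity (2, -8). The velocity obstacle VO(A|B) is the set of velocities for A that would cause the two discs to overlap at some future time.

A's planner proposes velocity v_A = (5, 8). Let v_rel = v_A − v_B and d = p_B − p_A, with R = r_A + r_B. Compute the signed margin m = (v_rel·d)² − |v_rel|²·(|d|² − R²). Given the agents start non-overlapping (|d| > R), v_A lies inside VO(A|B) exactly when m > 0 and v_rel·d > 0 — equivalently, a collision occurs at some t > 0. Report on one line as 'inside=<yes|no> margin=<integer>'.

d = (5, 17),  |d|² = 314;  R = 7+5 = 12,  c = 314−12² = 170
v_rel = (3, 16),  |v_rel|² = 265;  v_rel·d = (3)·(5) + (16)·(17) = 287
265·t² − 574·t + 170 = 0  ⇒  m = 287² − 265·170 = 37319
m = 37319 > 0,  v_rel·d = 287 > 0  ⇒  inside

inside=yes margin=37319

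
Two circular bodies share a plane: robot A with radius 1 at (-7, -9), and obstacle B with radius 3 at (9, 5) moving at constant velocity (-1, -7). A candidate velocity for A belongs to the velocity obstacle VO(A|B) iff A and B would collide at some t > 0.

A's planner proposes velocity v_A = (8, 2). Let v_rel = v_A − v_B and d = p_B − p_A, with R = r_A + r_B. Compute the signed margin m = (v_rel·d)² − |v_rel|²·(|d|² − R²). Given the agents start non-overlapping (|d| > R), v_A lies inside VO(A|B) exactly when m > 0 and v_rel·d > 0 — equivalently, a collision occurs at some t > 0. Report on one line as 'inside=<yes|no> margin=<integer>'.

d = (16, 14),  |d|² = 452;  R = 1+3 = 4,  c = 452−4² = 436
v_rel = (9, 9),  |v_rel|² = 162;  v_rel·d = (9)·(16) + (9)·(14) = 270
162·t² − 540·t + 436 = 0  ⇒  m = 270² − 162·436 = 2268
m = 2268 > 0,  v_rel·d = 270 > 0  ⇒  inside

inside=yes margin=2268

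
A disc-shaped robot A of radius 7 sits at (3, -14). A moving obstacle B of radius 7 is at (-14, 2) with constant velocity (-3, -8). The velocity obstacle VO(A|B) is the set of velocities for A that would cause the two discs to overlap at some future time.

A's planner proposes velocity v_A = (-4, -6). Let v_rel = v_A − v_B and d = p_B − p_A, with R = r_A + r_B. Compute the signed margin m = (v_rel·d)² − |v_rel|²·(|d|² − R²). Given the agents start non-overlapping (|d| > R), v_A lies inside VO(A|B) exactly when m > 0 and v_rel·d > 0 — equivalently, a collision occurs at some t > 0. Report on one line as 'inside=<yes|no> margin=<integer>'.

d = (-17, 16),  |d|² = 545;  R = 7+7 = 14,  c = 545−14² = 349
v_rel = (-1, 2),  |v_rel|² = 5;  v_rel·d = (-1)·(-17) + (2)·(16) = 49
5·t² − 98·t + 349 = 0  ⇒  m = 49² − 5·349 = 656
m = 656 > 0,  v_rel·d = 49 > 0  ⇒  inside

inside=yes margin=656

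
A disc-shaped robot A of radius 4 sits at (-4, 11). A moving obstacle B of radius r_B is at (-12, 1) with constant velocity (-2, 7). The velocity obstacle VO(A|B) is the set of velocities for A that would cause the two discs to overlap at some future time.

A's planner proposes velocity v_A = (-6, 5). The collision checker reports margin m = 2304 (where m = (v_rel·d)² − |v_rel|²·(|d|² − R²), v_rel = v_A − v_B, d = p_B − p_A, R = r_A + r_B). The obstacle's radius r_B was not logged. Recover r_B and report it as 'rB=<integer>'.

m = 2304
d = (-8, -10);  v_rel = (-4, -2),  |v_rel|² = 20
v_rel×d = (-4)·(-10) − (-2)·(-8) = 24
since m = R²·20 − 24²:  R² = (576 + 2304) / 20 = 144
R = √144 = 12  ⇒  r_B = 12 − 4 = 8

rB=8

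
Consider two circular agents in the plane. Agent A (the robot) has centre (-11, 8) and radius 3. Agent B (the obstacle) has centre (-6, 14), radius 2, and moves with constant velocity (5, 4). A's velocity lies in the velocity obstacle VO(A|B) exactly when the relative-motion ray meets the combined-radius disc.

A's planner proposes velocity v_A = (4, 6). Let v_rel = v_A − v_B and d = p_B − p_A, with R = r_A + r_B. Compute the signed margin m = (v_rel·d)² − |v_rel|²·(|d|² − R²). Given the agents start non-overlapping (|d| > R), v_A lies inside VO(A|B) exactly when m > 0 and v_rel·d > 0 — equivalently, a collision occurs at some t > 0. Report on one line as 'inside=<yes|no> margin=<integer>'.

d = (5, 6),  |d|² = 61;  R = 3+2 = 5,  c = 61−5² = 36
v_rel = (-1, 2),  |v_rel|² = 5;  v_rel·d = (-1)·(5) + (2)·(6) = 7
5·t² − 14·t + 36 = 0  ⇒  m = 7² − 5·36 = -131
m = -131 < 0,  v_rel·d = 7 > 0  ⇒  outside

inside=no margin=-131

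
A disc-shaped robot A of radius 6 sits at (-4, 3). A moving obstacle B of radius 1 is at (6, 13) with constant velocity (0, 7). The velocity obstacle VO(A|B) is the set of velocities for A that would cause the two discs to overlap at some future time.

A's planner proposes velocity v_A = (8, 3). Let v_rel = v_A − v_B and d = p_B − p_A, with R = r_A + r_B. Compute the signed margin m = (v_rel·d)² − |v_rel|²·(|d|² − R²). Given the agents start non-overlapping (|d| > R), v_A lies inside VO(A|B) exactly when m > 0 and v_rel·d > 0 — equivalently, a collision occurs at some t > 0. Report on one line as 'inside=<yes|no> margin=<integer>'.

d = (10, 10),  |d|² = 200;  R = 6+1 = 7,  c = 200−7² = 151
v_rel = (8, -4),  |v_rel|² = 80;  v_rel·d = (8)·(10) + (-4)·(10) = 40
80·t² − 80·t + 151 = 0  ⇒  m = 40² − 80·151 = -10480
m = -10480 < 0,  v_rel·d = 40 > 0  ⇒  outside

inside=no margin=-10480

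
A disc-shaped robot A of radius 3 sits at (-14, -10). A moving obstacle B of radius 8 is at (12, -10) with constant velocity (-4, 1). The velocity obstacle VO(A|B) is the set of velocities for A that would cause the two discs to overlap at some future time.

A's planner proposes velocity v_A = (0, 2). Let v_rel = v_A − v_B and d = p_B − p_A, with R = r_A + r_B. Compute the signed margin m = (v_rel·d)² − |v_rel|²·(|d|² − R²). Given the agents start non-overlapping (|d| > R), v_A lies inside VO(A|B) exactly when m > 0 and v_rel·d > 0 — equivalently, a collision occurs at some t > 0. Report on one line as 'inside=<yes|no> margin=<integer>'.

d = (26, 0),  |d|² = 676;  R = 3+8 = 11,  c = 676−11² = 555
v_rel = (4, 1),  |v_rel|² = 17;  v_rel·d = (4)·(26) + (1)·(0) = 104
17·t² − 208·t + 555 = 0  ⇒  m = 104² − 17·555 = 1381
m = 1381 > 0,  v_rel·d = 104 > 0  ⇒  inside

inside=yes margin=1381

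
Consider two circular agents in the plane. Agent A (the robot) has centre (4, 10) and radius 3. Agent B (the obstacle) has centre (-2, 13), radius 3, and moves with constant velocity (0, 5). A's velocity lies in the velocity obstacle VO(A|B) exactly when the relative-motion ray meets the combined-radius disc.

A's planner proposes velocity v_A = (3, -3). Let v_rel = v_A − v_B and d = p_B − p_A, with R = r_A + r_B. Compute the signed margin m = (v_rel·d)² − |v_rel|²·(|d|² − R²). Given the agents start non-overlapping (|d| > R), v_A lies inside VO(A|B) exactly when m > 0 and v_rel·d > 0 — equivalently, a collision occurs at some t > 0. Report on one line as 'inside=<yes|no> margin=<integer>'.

d = (-6, 3),  |d|² = 45;  R = 3+3 = 6,  c = 45−6² = 9
v_rel = (3, -8),  |v_rel|² = 73;  v_rel·d = (3)·(-6) + (-8)·(3) = -42
73·t² + 84·t + 9 = 0  ⇒  m = (-42)² − 73·9 = 1107
m = 1107 > 0,  v_rel·d = -42 < 0  ⇒  outside

inside=no margin=1107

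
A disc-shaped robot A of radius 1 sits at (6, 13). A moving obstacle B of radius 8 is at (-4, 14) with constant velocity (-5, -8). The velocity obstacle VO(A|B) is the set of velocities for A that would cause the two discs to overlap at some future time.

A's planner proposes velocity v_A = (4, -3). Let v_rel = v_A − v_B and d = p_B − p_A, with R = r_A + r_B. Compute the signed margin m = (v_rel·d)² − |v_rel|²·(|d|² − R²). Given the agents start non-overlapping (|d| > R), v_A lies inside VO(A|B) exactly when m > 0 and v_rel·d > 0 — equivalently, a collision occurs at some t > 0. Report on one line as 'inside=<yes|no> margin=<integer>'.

d = (-10, 1),  |d|² = 101;  R = 1+8 = 9,  c = 101−9² = 20
v_rel = (9, 5),  |v_rel|² = 106;  v_rel·d = (9)·(-10) + (5)·(1) = -85
106·t² + 170·t + 20 = 0  ⇒  m = (-85)² − 106·20 = 5105
m = 5105 > 0,  v_rel·d = -85 < 0  ⇒  outside

inside=no margin=5105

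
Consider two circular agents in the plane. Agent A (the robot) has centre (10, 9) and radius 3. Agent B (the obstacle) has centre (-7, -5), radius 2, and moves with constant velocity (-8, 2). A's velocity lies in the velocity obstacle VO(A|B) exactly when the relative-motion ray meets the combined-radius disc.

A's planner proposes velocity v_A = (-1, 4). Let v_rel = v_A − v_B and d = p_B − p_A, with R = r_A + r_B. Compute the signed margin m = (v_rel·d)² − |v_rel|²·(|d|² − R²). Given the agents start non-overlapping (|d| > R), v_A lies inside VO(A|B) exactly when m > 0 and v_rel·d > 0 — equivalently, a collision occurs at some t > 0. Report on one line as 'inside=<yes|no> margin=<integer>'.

d = (-17, -14),  |d|² = 485;  R = 3+2 = 5,  c = 485−5² = 460
v_rel = (7, 2),  |v_rel|² = 53;  v_rel·d = (7)·(-17) + (2)·(-14) = -147
53·t² + 294·t + 460 = 0  ⇒  m = (-147)² − 53·460 = -2771
m = -2771 < 0,  v_rel·d = -147 < 0  ⇒  outside

inside=no margin=-2771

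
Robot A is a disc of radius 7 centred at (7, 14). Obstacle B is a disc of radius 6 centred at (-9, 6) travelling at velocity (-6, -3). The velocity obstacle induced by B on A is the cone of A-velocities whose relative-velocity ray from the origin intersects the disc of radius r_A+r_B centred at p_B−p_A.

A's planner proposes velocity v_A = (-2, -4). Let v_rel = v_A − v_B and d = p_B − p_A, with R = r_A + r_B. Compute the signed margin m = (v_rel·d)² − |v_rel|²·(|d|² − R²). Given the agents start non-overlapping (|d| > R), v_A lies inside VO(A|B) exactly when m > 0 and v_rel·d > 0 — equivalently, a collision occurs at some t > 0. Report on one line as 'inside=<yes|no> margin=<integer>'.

d = (-16, -8),  |d|² = 320;  R = 7+6 = 13,  c = 320−13² = 151
v_rel = (4, -1),  |v_rel|² = 17;  v_rel·d = (4)·(-16) + (-1)·(-8) = -56
17·t² + 112·t + 151 = 0  ⇒  m = (-56)² − 17·151 = 569
m = 569 > 0,  v_rel·d = -56 < 0  ⇒  outside

inside=no margin=569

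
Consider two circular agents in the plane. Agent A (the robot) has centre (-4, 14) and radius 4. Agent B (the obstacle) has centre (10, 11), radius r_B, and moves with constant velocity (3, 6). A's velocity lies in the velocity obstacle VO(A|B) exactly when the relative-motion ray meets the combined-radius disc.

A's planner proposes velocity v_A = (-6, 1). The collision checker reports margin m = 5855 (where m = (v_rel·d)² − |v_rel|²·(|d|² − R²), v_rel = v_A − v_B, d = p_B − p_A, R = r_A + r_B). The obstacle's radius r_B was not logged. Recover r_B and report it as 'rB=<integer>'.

m = 5855
d = (14, -3);  v_rel = (-9, -5),  |v_rel|² = 106
v_rel×d = (-9)·(-3) − (-5)·(14) = 97
since m = R²·106 − 97²:  R² = (9409 + 5855) / 106 = 144
R = √144 = 12  ⇒  r_B = 12 − 4 = 8

rB=8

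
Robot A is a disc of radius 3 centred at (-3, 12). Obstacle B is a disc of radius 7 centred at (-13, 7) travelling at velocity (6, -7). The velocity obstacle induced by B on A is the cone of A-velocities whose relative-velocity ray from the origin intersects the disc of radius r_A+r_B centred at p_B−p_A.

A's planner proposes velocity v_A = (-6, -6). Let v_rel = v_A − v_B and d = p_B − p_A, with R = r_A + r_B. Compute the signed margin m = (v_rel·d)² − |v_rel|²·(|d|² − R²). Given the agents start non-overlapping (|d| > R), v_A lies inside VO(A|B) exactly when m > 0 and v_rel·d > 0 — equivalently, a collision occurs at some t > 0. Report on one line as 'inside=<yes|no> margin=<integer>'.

d = (-10, -5),  |d|² = 125;  R = 3+7 = 10,  c = 125−10² = 25
v_rel = (-12, 1),  |v_rel|² = 145;  v_rel·d = (-12)·(-10) + (1)·(-5) = 115
145·t² − 230·t + 25 = 0  ⇒  m = 115² − 145·25 = 9600
m = 9600 > 0,  v_rel·d = 115 > 0  ⇒  inside

inside=yes margin=9600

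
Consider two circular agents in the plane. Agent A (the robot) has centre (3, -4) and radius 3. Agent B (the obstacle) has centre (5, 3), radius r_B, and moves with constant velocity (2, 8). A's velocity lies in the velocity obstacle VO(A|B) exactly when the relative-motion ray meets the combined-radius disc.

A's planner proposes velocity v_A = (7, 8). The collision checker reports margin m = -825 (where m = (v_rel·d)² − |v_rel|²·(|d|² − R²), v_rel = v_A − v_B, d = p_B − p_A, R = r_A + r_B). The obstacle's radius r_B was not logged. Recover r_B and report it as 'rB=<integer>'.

m = -825
d = (2, 7);  v_rel = (5, 0),  |v_rel|² = 25
v_rel×d = (5)·(7) − (0)·(2) = 35
since m = R²·25 − 35²:  R² = (1225 + -825) / 25 = 16
R = √16 = 4  ⇒  r_B = 4 − 3 = 1

rB=1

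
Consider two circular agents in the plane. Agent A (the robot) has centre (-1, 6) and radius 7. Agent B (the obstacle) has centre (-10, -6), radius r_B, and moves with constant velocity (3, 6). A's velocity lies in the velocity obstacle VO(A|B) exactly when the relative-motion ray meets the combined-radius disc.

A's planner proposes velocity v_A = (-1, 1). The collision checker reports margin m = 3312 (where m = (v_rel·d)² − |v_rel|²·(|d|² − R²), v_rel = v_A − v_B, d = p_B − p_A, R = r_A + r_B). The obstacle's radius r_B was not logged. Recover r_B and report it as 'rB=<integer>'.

m = 3312
d = (-9, -12);  v_rel = (-4, -5),  |v_rel|² = 41
v_rel×d = (-4)·(-12) − (-5)·(-9) = 3
since m = R²·41 − 3²:  R² = (9 + 3312) / 41 = 81
R = √81 = 9  ⇒  r_B = 9 − 7 = 2

rB=2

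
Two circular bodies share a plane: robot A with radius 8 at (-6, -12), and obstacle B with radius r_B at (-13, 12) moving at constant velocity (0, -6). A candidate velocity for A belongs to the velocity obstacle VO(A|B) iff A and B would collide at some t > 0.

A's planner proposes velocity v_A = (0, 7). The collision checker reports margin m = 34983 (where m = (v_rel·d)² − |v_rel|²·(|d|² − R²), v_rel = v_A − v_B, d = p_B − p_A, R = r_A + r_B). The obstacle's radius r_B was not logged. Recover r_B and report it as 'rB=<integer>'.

m = 34983
d = (-7, 24);  v_rel = (0, 13),  |v_rel|² = 169
v_rel×d = (0)·(24) − (13)·(-7) = 91
since m = R²·169 − 91²:  R² = (8281 + 34983) / 169 = 256
R = √256 = 16  ⇒  r_B = 16 − 8 = 8

rB=8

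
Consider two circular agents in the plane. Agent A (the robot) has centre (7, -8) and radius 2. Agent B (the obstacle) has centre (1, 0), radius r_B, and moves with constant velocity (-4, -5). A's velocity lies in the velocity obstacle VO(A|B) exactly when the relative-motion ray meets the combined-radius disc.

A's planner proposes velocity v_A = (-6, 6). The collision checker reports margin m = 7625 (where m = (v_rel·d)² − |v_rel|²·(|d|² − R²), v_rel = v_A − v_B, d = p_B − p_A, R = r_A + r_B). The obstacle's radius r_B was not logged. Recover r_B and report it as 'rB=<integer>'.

m = 7625
d = (-6, 8);  v_rel = (-2, 11),  |v_rel|² = 125
v_rel×d = (-2)·(8) − (11)·(-6) = 50
since m = R²·125 − 50²:  R² = (2500 + 7625) / 125 = 81
R = √81 = 9  ⇒  r_B = 9 − 2 = 7

rB=7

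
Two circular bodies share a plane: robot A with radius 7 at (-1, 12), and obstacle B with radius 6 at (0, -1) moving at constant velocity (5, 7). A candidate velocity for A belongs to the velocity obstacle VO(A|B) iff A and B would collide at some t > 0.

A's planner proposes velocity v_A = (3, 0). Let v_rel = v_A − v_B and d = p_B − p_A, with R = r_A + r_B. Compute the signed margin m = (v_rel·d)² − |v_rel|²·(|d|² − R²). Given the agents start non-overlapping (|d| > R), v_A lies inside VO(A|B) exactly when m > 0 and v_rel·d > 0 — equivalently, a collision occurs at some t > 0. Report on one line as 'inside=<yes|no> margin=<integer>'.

d = (1, -13),  |d|² = 170;  R = 7+6 = 13,  c = 170−13² = 1
v_rel = (-2, -7),  |v_rel|² = 53;  v_rel·d = (-2)·(1) + (-7)·(-13) = 89
53·t² − 178·t + 1 = 0  ⇒  m = 89² − 53·1 = 7868
m = 7868 > 0,  v_rel·d = 89 > 0  ⇒  inside

inside=yes margin=7868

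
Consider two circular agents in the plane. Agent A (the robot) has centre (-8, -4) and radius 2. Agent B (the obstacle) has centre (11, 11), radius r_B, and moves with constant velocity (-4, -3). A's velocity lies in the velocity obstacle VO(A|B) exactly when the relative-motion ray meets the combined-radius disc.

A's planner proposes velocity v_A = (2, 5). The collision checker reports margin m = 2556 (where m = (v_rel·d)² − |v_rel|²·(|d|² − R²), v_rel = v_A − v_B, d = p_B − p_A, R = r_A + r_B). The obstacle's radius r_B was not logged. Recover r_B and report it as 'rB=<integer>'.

m = 2556
d = (19, 15);  v_rel = (6, 8),  |v_rel|² = 100
v_rel×d = (6)·(15) − (8)·(19) = -62
since m = R²·100 − (-62)²:  R² = (3844 + 2556) / 100 = 64
R = √64 = 8  ⇒  r_B = 8 − 2 = 6

rB=6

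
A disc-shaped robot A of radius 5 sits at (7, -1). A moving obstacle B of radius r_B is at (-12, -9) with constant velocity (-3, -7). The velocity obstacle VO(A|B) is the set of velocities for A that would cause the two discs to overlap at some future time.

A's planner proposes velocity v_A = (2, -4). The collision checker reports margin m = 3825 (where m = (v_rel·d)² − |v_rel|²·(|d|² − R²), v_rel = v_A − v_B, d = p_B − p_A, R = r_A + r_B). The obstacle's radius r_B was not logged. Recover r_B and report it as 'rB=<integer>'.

m = 3825
d = (-19, -8);  v_rel = (5, 3),  |v_rel|² = 34
v_rel×d = (5)·(-8) − (3)·(-19) = 17
since m = R²·34 − 17²:  R² = (289 + 3825) / 34 = 121
R = √121 = 11  ⇒  r_B = 11 − 5 = 6

rB=6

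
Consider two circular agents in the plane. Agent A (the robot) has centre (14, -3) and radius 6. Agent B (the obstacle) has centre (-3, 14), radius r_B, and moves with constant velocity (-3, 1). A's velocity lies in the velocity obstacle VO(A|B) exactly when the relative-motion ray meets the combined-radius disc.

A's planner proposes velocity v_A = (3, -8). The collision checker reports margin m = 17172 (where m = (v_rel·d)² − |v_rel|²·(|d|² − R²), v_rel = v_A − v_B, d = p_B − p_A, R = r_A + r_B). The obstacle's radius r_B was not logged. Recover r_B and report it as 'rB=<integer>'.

m = 17172
d = (-17, 17);  v_rel = (6, -9),  |v_rel|² = 117
v_rel×d = (6)·(17) − (-9)·(-17) = -51
since m = R²·117 − (-51)²:  R² = (2601 + 17172) / 117 = 169
R = √169 = 13  ⇒  r_B = 13 − 6 = 7

rB=7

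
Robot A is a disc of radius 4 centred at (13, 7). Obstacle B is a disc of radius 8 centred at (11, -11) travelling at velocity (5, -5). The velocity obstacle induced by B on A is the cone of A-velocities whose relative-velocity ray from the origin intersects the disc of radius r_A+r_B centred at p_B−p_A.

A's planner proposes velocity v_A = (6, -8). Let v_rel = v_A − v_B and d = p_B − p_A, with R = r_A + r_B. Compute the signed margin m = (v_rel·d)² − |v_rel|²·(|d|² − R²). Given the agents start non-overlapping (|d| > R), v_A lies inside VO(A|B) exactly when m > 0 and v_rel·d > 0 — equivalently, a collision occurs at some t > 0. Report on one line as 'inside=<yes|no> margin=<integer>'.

d = (-2, -18),  |d|² = 328;  R = 4+8 = 12,  c = 328−12² = 184
v_rel = (1, -3),  |v_rel|² = 10;  v_rel·d = (1)·(-2) + (-3)·(-18) = 52
10·t² − 104·t + 184 = 0  ⇒  m = 52² − 10·184 = 864
m = 864 > 0,  v_rel·d = 52 > 0  ⇒  inside

inside=yes margin=864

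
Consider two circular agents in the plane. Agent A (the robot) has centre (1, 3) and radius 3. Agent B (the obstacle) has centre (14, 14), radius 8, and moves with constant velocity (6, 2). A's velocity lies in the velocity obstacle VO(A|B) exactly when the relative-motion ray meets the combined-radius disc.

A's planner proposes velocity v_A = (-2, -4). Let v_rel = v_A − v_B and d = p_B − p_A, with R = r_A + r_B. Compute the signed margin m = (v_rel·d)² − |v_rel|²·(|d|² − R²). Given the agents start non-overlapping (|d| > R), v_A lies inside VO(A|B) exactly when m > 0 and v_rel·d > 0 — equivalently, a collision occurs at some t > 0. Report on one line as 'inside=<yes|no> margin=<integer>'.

d = (13, 11),  |d|² = 290;  R = 3+8 = 11,  c = 290−11² = 169
v_rel = (-8, -6),  |v_rel|² = 100;  v_rel·d = (-8)·(13) + (-6)·(11) = -170
100·t² + 340·t + 169 = 0  ⇒  m = (-170)² − 100·169 = 12000
m = 12000 > 0,  v_rel·d = -170 < 0  ⇒  outside

inside=no margin=12000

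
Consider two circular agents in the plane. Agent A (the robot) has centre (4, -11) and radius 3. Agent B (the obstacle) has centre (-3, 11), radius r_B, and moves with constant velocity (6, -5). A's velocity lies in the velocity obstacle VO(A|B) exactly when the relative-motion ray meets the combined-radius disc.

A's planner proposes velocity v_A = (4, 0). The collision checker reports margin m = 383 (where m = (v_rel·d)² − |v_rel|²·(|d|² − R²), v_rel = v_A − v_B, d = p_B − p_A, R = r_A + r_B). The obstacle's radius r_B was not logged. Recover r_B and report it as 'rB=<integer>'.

m = 383
d = (-7, 22);  v_rel = (-2, 5),  |v_rel|² = 29
v_rel×d = (-2)·(22) − (5)·(-7) = -9
since m = R²·29 − (-9)²:  R² = (81 + 383) / 29 = 16
R = √16 = 4  ⇒  r_B = 4 − 3 = 1

rB=1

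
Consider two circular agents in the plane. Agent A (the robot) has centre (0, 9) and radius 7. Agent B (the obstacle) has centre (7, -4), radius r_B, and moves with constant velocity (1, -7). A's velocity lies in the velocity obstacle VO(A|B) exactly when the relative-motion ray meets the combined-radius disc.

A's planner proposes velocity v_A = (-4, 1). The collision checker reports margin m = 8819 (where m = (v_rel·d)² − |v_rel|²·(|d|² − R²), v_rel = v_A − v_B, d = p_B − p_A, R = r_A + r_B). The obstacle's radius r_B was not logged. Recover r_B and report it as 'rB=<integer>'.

m = 8819
d = (7, -13);  v_rel = (-5, 8),  |v_rel|² = 89
v_rel×d = (-5)·(-13) − (8)·(7) = 9
since m = R²·89 − 9²:  R² = (81 + 8819) / 89 = 100
R = √100 = 10  ⇒  r_B = 10 − 7 = 3

rB=3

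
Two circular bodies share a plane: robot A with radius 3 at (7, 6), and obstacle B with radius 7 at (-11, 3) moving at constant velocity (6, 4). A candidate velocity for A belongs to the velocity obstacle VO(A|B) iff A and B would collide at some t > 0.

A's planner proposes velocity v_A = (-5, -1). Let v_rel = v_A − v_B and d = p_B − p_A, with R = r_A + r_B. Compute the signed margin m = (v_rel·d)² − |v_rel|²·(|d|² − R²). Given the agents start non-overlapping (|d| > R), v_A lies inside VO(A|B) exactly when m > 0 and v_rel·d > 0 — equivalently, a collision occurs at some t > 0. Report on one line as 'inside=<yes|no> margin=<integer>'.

d = (-18, -3),  |d|² = 333;  R = 3+7 = 10,  c = 333−10² = 233
v_rel = (-11, -5),  |v_rel|² = 146;  v_rel·d = (-11)·(-18) + (-5)·(-3) = 213
146·t² − 426·t + 233 = 0  ⇒  m = 213² − 146·233 = 11351
m = 11351 > 0,  v_rel·d = 213 > 0  ⇒  inside

inside=yes margin=11351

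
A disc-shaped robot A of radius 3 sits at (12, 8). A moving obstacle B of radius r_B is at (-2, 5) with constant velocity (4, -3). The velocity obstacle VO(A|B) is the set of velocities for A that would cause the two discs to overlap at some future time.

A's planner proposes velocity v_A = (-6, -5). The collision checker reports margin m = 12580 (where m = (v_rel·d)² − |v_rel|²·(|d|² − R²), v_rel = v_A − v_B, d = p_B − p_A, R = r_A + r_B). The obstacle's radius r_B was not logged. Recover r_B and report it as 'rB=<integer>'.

m = 12580
d = (-14, -3);  v_rel = (-10, -2),  |v_rel|² = 104
v_rel×d = (-10)·(-3) − (-2)·(-14) = 2
since m = R²·104 − 2²:  R² = (4 + 12580) / 104 = 121
R = √121 = 11  ⇒  r_B = 11 − 3 = 8

rB=8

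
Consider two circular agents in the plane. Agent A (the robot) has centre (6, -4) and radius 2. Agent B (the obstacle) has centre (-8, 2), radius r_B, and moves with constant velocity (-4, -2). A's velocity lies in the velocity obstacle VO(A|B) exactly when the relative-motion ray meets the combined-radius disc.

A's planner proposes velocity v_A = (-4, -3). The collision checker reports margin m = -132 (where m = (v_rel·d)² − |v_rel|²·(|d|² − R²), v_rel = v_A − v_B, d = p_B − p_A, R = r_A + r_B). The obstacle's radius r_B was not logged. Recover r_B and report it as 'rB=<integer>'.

m = -132
d = (-14, 6);  v_rel = (0, -1),  |v_rel|² = 1
v_rel×d = (0)·(6) − (-1)·(-14) = -14
since m = R²·1 − (-14)²:  R² = (196 + -132) / 1 = 64
R = √64 = 8  ⇒  r_B = 8 − 2 = 6

rB=6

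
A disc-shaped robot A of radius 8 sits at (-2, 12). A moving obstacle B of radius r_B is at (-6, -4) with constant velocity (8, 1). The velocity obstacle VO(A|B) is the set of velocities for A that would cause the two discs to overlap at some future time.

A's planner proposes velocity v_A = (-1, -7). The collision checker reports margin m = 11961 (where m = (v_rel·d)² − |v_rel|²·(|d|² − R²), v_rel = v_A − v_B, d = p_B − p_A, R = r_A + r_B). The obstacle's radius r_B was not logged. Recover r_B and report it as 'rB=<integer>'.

m = 11961
d = (-4, -16);  v_rel = (-9, -8),  |v_rel|² = 145
v_rel×d = (-9)·(-16) − (-8)·(-4) = 112
since m = R²·145 − 112²:  R² = (12544 + 11961) / 145 = 169
R = √169 = 13  ⇒  r_B = 13 − 8 = 5

rB=5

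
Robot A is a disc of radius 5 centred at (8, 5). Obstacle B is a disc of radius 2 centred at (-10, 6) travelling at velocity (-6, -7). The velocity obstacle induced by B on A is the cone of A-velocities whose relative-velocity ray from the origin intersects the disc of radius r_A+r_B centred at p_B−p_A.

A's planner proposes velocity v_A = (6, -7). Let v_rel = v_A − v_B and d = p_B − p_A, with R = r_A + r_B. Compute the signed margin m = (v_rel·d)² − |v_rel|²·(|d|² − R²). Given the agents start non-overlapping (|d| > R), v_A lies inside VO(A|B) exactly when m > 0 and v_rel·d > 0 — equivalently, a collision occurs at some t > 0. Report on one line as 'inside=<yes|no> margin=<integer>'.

d = (-18, 1),  |d|² = 325;  R = 5+2 = 7,  c = 325−7² = 276
v_rel = (12, 0),  |v_rel|² = 144;  v_rel·d = (12)·(-18) + (0)·(1) = -216
144·t² + 432·t + 276 = 0  ⇒  m = (-216)² − 144·276 = 6912
m = 6912 > 0,  v_rel·d = -216 < 0  ⇒  outside

inside=no margin=6912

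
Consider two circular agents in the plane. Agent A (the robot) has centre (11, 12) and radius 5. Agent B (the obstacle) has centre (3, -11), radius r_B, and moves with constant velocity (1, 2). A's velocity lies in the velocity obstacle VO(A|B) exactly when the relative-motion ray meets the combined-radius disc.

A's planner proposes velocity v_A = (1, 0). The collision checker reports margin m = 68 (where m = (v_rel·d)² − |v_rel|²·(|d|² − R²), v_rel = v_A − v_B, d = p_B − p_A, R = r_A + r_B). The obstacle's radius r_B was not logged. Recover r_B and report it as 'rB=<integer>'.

m = 68
d = (-8, -23);  v_rel = (0, -2),  |v_rel|² = 4
v_rel×d = (0)·(-23) − (-2)·(-8) = -16
since m = R²·4 − (-16)²:  R² = (256 + 68) / 4 = 81
R = √81 = 9  ⇒  r_B = 9 − 5 = 4

rB=4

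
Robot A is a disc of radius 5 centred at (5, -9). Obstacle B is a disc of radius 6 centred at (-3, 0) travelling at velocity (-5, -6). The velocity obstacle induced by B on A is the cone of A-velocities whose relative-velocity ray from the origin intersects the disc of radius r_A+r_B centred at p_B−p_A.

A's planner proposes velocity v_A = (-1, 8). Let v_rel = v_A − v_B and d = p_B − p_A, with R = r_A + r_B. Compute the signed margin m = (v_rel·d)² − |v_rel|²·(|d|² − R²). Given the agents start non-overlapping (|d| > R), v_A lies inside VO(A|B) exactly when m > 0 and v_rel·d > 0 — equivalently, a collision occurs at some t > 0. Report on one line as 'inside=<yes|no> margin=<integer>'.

d = (-8, 9),  |d|² = 145;  R = 5+6 = 11,  c = 145−11² = 24
v_rel = (4, 14),  |v_rel|² = 212;  v_rel·d = (4)·(-8) + (14)·(9) = 94
212·t² − 188·t + 24 = 0  ⇒  m = 94² − 212·24 = 3748
m = 3748 > 0,  v_rel·d = 94 > 0  ⇒  inside

inside=yes margin=3748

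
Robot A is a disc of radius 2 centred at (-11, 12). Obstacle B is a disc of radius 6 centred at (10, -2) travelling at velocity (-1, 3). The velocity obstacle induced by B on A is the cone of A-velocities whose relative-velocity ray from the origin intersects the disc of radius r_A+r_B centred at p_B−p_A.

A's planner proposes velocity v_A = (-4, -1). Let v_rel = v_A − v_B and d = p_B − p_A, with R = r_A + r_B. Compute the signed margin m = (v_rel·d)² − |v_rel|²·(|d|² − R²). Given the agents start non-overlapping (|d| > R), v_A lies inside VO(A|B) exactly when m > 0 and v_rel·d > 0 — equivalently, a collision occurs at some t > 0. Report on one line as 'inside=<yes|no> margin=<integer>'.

d = (21, -14),  |d|² = 637;  R = 2+6 = 8,  c = 637−8² = 573
v_rel = (-3, -4),  |v_rel|² = 25;  v_rel·d = (-3)·(21) + (-4)·(-14) = -7
25·t² + 14·t + 573 = 0  ⇒  m = (-7)² − 25·573 = -14276
m = -14276 < 0,  v_rel·d = -7 < 0  ⇒  outside

inside=no margin=-14276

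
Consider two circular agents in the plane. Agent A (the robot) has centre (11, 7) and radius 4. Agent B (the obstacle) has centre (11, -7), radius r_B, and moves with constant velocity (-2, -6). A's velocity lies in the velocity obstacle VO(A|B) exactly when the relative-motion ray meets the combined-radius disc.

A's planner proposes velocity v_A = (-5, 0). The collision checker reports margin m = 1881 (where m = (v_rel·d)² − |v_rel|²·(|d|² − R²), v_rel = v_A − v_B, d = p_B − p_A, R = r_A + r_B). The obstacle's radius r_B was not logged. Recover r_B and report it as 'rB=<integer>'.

m = 1881
d = (0, -14);  v_rel = (-3, 6),  |v_rel|² = 45
v_rel×d = (-3)·(-14) − (6)·(0) = 42
since m = R²·45 − 42²:  R² = (1764 + 1881) / 45 = 81
R = √81 = 9  ⇒  r_B = 9 − 4 = 5

rB=5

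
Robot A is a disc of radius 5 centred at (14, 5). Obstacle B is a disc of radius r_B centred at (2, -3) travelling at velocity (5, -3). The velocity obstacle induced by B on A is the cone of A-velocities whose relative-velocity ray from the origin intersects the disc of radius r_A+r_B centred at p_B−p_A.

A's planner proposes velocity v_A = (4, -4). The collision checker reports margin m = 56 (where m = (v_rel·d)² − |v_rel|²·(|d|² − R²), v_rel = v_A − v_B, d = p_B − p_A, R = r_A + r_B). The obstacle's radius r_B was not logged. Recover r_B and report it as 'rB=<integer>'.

m = 56
d = (-12, -8);  v_rel = (-1, -1),  |v_rel|² = 2
v_rel×d = (-1)·(-8) − (-1)·(-12) = -4
since m = R²·2 − (-4)²:  R² = (16 + 56) / 2 = 36
R = √36 = 6  ⇒  r_B = 6 − 5 = 1

rB=1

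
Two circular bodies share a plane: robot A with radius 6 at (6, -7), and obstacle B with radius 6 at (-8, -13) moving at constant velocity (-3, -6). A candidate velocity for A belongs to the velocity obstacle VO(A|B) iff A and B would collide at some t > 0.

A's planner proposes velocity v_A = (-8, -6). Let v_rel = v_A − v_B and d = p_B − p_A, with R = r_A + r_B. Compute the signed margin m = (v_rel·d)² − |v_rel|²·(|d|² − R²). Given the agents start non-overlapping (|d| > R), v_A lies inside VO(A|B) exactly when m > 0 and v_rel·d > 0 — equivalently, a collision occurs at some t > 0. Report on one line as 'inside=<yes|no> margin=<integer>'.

d = (-14, -6),  |d|² = 232;  R = 6+6 = 12,  c = 232−12² = 88
v_rel = (-5, 0),  |v_rel|² = 25;  v_rel·d = (-5)·(-14) + (0)·(-6) = 70
25·t² − 140·t + 88 = 0  ⇒  m = 70² − 25·88 = 2700
m = 2700 > 0,  v_rel·d = 70 > 0  ⇒  inside

inside=yes margin=2700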